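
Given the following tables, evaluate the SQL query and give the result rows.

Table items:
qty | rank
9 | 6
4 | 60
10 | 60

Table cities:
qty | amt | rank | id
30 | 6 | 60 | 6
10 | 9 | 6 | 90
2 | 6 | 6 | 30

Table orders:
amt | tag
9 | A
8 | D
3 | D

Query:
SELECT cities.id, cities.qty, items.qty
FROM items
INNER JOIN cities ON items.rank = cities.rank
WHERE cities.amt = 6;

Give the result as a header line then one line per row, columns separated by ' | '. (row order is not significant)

After JOIN cities (4 rows):
items.qty | items.rank | cities.qty | cities.amt | cities.rank | cities.id
9 | 6 | 10 | 9 | 6 | 90
9 | 6 | 2 | 6 | 6 | 30
4 | 60 | 30 | 6 | 60 | 6
10 | 60 | 30 | 6 | 60 | 6
After WHERE (3 rows):
items.qty | items.rank | cities.qty | cities.amt | cities.rank | cities.id
9 | 6 | 2 | 6 | 6 | 30
4 | 60 | 30 | 6 | 60 | 6
10 | 60 | 30 | 6 | 60 | 6
After SELECT (3 rows):
cities.id | cities.qty | items.qty
30 | 2 | 9
6 | 30 | 4
6 | 30 | 10

== RESULT ==
cities.id | cities.qty | items.qty
30 | 2 | 9
6 | 30 | 4
6 | 30 | 10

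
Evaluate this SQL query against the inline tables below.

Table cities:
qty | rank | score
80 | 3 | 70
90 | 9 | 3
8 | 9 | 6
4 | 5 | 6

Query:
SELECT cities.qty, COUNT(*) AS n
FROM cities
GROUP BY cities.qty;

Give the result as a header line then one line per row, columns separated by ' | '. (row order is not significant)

== RESULT ==
cities.qty | n
80 | 1
90 | 1
8 | 1
4 | 1

Derivation:
After GROUP BY (4 rows):
cities.qty | n
80 | 1
90 | 1
8 | 1
4 | 1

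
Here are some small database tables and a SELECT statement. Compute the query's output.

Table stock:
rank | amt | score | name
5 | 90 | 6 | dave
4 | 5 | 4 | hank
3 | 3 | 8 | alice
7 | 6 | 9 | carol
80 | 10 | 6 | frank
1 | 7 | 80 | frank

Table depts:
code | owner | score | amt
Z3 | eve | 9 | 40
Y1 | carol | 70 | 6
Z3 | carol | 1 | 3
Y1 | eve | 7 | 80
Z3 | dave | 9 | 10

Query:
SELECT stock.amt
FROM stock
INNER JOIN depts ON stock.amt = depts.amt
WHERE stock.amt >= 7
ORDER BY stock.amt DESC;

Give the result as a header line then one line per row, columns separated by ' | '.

After JOIN depts (3 rows):
stock.rank | stock.amt | stock.score | stock.name | depts.code | depts.owner | depts.score | depts.amt
3 | 3 | 8 | alice | Z3 | carol | 1 | 3
7 | 6 | 9 | carol | Y1 | carol | 70 | 6
80 | 10 | 6 | frank | Z3 | dave | 9 | 10
After WHERE (1 rows):
stock.rank | stock.amt | stock.score | stock.name | depts.code | depts.owner | depts.score | depts.amt
80 | 10 | 6 | frank | Z3 | dave | 9 | 10
After SELECT (1 rows):
stock.amt
10
After ORDER BY (1 rows):
stock.amt
10

== RESULT ==
stock.amt
10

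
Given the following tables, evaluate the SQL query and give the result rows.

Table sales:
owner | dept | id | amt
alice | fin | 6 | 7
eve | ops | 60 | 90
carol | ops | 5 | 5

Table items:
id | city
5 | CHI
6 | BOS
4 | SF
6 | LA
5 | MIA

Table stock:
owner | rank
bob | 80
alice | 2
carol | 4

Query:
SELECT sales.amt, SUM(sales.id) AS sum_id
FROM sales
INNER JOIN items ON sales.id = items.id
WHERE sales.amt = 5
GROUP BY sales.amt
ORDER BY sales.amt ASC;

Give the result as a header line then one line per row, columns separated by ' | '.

After JOIN items (4 rows):
sales.owner | sales.dept | sales.id | sales.amt | items.id | items.city
alice | fin | 6 | 7 | 6 | BOS
alice | fin | 6 | 7 | 6 | LA
carol | ops | 5 | 5 | 5 | CHI
carol | ops | 5 | 5 | 5 | MIA
After WHERE (2 rows):
sales.owner | sales.dept | sales.id | sales.amt | items.id | items.city
carol | ops | 5 | 5 | 5 | CHI
carol | ops | 5 | 5 | 5 | MIA
After GROUP BY (1 rows):
sales.amt | sum_id
5 | 10
After ORDER BY (1 rows):
sales.amt | sum_id
5 | 10

== RESULT ==
sales.amt | sum_id
5 | 10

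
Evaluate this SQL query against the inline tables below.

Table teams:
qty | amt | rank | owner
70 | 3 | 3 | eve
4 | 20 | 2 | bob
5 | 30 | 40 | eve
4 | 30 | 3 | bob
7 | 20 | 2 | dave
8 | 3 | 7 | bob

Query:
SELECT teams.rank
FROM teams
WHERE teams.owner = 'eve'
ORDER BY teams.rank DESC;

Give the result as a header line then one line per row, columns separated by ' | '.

== RESULT ==
teams.rank
40
3

Derivation:
After WHERE (2 rows):
teams.qty | teams.amt | teams.rank | teams.owner
70 | 3 | 3 | eve
5 | 30 | 40 | eve
After SELECT (2 rows):
teams.rank
3
40
After ORDER BY (2 rows):
teams.rank
40
3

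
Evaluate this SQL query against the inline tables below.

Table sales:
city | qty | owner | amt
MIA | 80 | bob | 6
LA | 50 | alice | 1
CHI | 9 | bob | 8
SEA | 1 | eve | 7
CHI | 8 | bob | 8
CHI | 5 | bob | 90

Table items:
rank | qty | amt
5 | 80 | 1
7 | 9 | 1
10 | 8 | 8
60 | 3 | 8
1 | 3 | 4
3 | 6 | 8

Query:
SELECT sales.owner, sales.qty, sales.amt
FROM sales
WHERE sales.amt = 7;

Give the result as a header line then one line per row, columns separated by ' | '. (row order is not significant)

After WHERE (1 rows):
sales.city | sales.qty | sales.owner | sales.amt
SEA | 1 | eve | 7
After SELECT (1 rows):
sales.owner | sales.qty | sales.amt
eve | 1 | 7

== RESULT ==
sales.owner | sales.qty | sales.amt
eve | 1 | 7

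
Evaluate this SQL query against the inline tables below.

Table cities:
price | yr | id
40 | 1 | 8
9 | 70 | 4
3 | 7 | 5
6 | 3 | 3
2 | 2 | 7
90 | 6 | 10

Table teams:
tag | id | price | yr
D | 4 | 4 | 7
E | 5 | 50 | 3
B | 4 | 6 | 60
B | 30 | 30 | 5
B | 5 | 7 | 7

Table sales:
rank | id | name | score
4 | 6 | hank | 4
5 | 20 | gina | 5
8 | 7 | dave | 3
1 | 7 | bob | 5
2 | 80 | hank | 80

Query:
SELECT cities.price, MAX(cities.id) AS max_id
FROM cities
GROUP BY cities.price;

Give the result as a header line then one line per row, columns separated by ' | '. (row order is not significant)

== RESULT ==
cities.price | max_id
40 | 8
9 | 4
3 | 5
6 | 3
2 | 7
90 | 10

Derivation:
After GROUP BY (6 rows):
cities.price | max_id
40 | 8
9 | 4
3 | 5
6 | 3
2 | 7
90 | 10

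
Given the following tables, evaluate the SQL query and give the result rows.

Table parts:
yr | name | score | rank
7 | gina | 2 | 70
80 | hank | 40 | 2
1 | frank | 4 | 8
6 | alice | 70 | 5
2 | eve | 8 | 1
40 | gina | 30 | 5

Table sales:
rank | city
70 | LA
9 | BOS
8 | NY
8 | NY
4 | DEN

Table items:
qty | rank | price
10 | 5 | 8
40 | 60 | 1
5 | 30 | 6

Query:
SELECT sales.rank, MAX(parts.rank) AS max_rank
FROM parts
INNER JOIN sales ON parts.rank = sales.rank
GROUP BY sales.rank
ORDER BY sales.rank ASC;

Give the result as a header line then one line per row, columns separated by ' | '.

After JOIN sales (3 rows):
parts.yr | parts.name | parts.score | parts.rank | sales.rank | sales.city
7 | gina | 2 | 70 | 70 | LA
1 | frank | 4 | 8 | 8 | NY
1 | frank | 4 | 8 | 8 | NY
After GROUP BY (2 rows):
sales.rank | max_rank
70 | 70
8 | 8
After ORDER BY (2 rows):
sales.rank | max_rank
8 | 8
70 | 70

== RESULT ==
sales.rank | max_rank
8 | 8
70 | 70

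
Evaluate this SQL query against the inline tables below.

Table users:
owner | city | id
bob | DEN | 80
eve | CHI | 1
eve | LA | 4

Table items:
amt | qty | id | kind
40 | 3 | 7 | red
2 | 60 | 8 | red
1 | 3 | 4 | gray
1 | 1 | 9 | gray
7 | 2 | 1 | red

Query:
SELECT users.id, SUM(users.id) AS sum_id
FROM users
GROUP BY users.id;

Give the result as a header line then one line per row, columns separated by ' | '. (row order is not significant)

== RESULT ==
users.id | sum_id
80 | 80
1 | 1
4 | 4

Derivation:
After GROUP BY (3 rows):
users.id | sum_id
80 | 80
1 | 1
4 | 4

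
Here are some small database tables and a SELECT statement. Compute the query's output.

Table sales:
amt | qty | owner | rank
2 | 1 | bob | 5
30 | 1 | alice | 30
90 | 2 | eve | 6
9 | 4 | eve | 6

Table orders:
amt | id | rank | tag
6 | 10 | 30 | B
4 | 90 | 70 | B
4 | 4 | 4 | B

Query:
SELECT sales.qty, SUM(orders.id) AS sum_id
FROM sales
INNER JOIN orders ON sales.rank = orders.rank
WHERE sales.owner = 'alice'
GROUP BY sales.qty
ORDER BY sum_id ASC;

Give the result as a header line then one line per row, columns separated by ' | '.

== RESULT ==
sales.qty | sum_id
1 | 10

Derivation:
After JOIN orders (1 rows):
sales.amt | sales.qty | sales.owner | sales.rank | orders.amt | orders.id | orders.rank | orders.tag
30 | 1 | alice | 30 | 6 | 10 | 30 | B
After WHERE (1 rows):
sales.amt | sales.qty | sales.owner | sales.rank | orders.amt | orders.id | orders.rank | orders.tag
30 | 1 | alice | 30 | 6 | 10 | 30 | B
After GROUP BY (1 rows):
sales.qty | sum_id
1 | 10
After ORDER BY (1 rows):
sales.qty | sum_id
1 | 10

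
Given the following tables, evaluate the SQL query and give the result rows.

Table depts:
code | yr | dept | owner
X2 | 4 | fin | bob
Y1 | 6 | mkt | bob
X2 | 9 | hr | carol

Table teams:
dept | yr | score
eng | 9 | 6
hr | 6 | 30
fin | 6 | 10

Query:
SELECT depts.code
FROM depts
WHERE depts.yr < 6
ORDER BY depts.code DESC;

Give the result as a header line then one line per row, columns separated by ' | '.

After WHERE (1 rows):
depts.code | depts.yr | depts.dept | depts.owner
X2 | 4 | fin | bob
After SELECT (1 rows):
depts.code
X2
After ORDER BY (1 rows):
depts.code
X2

== RESULT ==
depts.code
X2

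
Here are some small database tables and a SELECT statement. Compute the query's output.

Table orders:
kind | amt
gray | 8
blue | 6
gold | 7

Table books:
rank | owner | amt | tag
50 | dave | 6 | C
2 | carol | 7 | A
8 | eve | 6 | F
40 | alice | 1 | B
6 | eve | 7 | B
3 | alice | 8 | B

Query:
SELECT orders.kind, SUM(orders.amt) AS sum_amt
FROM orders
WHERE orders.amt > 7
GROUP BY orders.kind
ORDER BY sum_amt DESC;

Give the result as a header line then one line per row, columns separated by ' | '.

== RESULT ==
orders.kind | sum_amt
gray | 8

Derivation:
After WHERE (1 rows):
orders.kind | orders.amt
gray | 8
After GROUP BY (1 rows):
orders.kind | sum_amt
gray | 8
After ORDER BY (1 rows):
orders.kind | sum_amt
gray | 8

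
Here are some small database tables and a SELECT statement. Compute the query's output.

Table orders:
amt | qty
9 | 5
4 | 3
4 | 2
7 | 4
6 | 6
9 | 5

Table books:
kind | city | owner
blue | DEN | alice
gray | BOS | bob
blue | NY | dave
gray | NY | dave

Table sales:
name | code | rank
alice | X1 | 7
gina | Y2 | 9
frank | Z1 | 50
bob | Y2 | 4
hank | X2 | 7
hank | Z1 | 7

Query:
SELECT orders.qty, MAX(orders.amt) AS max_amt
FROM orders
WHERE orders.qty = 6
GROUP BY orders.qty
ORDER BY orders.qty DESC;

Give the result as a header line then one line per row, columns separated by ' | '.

After WHERE (1 rows):
orders.amt | orders.qty
6 | 6
After GROUP BY (1 rows):
orders.qty | max_amt
6 | 6
After ORDER BY (1 rows):
orders.qty | max_amt
6 | 6

== RESULT ==
orders.qty | max_amt
6 | 6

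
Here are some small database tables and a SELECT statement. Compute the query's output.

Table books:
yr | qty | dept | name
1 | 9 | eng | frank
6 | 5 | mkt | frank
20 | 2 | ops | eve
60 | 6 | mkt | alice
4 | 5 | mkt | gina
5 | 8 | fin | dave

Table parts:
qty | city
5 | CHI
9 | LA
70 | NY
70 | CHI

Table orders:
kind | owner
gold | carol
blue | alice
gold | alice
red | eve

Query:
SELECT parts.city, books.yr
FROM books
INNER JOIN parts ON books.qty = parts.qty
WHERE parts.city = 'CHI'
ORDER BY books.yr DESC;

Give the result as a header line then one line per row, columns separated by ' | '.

After JOIN parts (3 rows):
books.yr | books.qty | books.dept | books.name | parts.qty | parts.city
1 | 9 | eng | frank | 9 | LA
6 | 5 | mkt | frank | 5 | CHI
4 | 5 | mkt | gina | 5 | CHI
After WHERE (2 rows):
books.yr | books.qty | books.dept | books.name | parts.qty | parts.city
6 | 5 | mkt | frank | 5 | CHI
4 | 5 | mkt | gina | 5 | CHI
After SELECT (2 rows):
parts.city | books.yr
CHI | 6
CHI | 4
After ORDER BY (2 rows):
parts.city | books.yr
CHI | 6
CHI | 4

== RESULT ==
parts.city | books.yr
CHI | 6
CHI | 4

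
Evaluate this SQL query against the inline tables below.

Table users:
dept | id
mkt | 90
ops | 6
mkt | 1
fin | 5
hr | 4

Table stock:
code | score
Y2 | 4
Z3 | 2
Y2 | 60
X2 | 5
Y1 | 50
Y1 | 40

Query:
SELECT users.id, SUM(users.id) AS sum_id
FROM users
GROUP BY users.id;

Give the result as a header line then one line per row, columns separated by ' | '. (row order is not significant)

== RESULT ==
users.id | sum_id
90 | 90
6 | 6
1 | 1
5 | 5
4 | 4

Derivation:
After GROUP BY (5 rows):
users.id | sum_id
90 | 90
6 | 6
1 | 1
5 | 5
4 | 4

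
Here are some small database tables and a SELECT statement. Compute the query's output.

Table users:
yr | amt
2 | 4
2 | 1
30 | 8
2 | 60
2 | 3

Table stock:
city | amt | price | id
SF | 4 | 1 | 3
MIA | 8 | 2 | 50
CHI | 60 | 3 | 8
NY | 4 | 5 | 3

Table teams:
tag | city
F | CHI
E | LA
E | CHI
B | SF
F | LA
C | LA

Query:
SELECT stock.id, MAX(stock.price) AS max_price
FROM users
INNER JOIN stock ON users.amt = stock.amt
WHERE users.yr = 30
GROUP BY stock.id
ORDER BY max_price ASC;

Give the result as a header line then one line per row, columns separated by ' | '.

== RESULT ==
stock.id | max_price
50 | 2

Derivation:
After JOIN stock (4 rows):
users.yr | users.amt | stock.city | stock.amt | stock.price | stock.id
2 | 4 | SF | 4 | 1 | 3
2 | 4 | NY | 4 | 5 | 3
30 | 8 | MIA | 8 | 2 | 50
2 | 60 | CHI | 60 | 3 | 8
After WHERE (1 rows):
users.yr | users.amt | stock.city | stock.amt | stock.price | stock.id
30 | 8 | MIA | 8 | 2 | 50
After GROUP BY (1 rows):
stock.id | max_price
50 | 2
After ORDER BY (1 rows):
stock.id | max_price
50 | 2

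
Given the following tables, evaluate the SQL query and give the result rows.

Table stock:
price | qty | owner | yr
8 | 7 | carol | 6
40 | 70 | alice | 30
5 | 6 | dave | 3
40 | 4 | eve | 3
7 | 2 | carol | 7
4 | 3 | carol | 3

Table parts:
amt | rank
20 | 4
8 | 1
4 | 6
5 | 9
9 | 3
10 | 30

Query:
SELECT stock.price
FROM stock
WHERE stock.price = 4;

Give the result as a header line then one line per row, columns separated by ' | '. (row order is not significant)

== RESULT ==
stock.price
4

Derivation:
After WHERE (1 rows):
stock.price | stock.qty | stock.owner | stock.yr
4 | 3 | carol | 3
After SELECT (1 rows):
stock.price
4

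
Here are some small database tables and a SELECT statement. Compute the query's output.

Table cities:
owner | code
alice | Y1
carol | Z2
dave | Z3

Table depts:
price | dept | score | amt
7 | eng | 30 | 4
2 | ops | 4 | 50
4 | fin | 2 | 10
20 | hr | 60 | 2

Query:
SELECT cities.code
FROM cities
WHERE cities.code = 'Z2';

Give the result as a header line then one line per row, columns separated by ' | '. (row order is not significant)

== RESULT ==
cities.code
Z2

Derivation:
After WHERE (1 rows):
cities.owner | cities.code
carol | Z2
After SELECT (1 rows):
cities.code
Z2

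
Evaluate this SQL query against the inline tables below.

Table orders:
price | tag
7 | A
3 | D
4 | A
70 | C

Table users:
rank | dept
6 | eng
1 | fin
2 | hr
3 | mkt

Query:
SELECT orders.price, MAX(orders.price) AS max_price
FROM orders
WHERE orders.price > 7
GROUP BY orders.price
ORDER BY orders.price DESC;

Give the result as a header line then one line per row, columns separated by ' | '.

== RESULT ==
orders.price | max_price
70 | 70

Derivation:
After WHERE (1 rows):
orders.price | orders.tag
70 | C
After GROUP BY (1 rows):
orders.price | max_price
70 | 70
After ORDER BY (1 rows):
orders.price | max_price
70 | 70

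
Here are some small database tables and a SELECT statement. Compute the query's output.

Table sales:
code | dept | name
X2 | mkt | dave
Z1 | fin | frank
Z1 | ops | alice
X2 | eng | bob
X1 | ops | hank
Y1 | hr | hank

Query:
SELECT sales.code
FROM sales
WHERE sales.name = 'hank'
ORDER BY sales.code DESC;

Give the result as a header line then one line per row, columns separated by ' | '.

== RESULT ==
sales.code
Y1
X1

Derivation:
After WHERE (2 rows):
sales.code | sales.dept | sales.name
X1 | ops | hank
Y1 | hr | hank
After SELECT (2 rows):
sales.code
X1
Y1
After ORDER BY (2 rows):
sales.code
Y1
X1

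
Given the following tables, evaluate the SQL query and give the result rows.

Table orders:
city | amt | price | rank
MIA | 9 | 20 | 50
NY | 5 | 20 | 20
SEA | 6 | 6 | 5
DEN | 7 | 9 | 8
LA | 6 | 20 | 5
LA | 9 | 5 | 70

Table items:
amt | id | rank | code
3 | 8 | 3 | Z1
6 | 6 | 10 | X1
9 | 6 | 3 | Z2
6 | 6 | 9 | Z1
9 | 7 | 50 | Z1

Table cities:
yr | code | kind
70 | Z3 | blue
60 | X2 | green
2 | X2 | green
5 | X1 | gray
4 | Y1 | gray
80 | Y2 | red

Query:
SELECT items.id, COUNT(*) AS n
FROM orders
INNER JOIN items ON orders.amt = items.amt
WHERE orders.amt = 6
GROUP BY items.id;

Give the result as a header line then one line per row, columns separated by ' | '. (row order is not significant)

== RESULT ==
items.id | n
6 | 4

Derivation:
After JOIN items (8 rows):
orders.city | orders.amt | orders.price | orders.rank | items.amt | items.id | items.rank | items.code
MIA | 9 | 20 | 50 | 9 | 6 | 3 | Z2
MIA | 9 | 20 | 50 | 9 | 7 | 50 | Z1
SEA | 6 | 6 | 5 | 6 | 6 | 10 | X1
SEA | 6 | 6 | 5 | 6 | 6 | 9 | Z1
LA | 6 | 20 | 5 | 6 | 6 | 10 | X1
LA | 6 | 20 | 5 | 6 | 6 | 9 | Z1
LA | 9 | 5 | 70 | 9 | 6 | 3 | Z2
LA | 9 | 5 | 70 | 9 | 7 | 50 | Z1
After WHERE (4 rows):
orders.city | orders.amt | orders.price | orders.rank | items.amt | items.id | items.rank | items.code
SEA | 6 | 6 | 5 | 6 | 6 | 10 | X1
SEA | 6 | 6 | 5 | 6 | 6 | 9 | Z1
LA | 6 | 20 | 5 | 6 | 6 | 10 | X1
LA | 6 | 20 | 5 | 6 | 6 | 9 | Z1
After GROUP BY (1 rows):
items.id | n
6 | 4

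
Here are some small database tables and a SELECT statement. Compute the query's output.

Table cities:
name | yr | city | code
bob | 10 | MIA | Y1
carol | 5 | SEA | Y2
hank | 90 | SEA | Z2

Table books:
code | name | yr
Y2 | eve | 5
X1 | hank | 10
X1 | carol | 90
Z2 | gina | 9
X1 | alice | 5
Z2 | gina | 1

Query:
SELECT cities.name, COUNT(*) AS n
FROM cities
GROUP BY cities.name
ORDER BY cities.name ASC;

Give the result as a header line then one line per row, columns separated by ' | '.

After GROUP BY (3 rows):
cities.name | n
bob | 1
carol | 1
hank | 1
After ORDER BY (3 rows):
cities.name | n
bob | 1
carol | 1
hank | 1

== RESULT ==
cities.name | n
bob | 1
carol | 1
hank | 1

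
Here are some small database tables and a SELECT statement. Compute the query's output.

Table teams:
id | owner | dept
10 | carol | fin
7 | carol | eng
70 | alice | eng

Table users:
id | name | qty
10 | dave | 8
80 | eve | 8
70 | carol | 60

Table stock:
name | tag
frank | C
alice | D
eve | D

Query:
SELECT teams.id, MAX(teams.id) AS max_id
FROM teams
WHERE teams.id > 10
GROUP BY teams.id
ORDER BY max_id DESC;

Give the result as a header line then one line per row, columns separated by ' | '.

After WHERE (1 rows):
teams.id | teams.owner | teams.dept
70 | alice | eng
After GROUP BY (1 rows):
teams.id | max_id
70 | 70
After ORDER BY (1 rows):
teams.id | max_id
70 | 70

== RESULT ==
teams.id | max_id
70 | 70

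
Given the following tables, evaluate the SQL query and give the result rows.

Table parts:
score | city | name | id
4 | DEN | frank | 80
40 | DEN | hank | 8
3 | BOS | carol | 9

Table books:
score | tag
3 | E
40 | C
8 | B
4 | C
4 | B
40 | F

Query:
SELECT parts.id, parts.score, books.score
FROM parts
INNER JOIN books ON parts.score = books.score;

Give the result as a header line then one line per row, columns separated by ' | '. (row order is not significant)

After JOIN books (5 rows):
parts.score | parts.city | parts.name | parts.id | books.score | books.tag
4 | DEN | frank | 80 | 4 | C
4 | DEN | frank | 80 | 4 | B
40 | DEN | hank | 8 | 40 | C
40 | DEN | hank | 8 | 40 | F
3 | BOS | carol | 9 | 3 | E
After SELECT (5 rows):
parts.id | parts.score | books.score
80 | 4 | 4
80 | 4 | 4
8 | 40 | 40
8 | 40 | 40
9 | 3 | 3

== RESULT ==
parts.id | parts.score | books.score
80 | 4 | 4
80 | 4 | 4
8 | 40 | 40
8 | 40 | 40
9 | 3 | 3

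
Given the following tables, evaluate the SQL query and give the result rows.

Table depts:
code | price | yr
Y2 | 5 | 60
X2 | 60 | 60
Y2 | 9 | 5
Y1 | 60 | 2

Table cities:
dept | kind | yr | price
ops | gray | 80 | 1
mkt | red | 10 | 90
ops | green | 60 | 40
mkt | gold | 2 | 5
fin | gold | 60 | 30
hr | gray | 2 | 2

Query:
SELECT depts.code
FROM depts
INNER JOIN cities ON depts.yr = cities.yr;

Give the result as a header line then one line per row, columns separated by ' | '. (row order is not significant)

After JOIN cities (6 rows):
depts.code | depts.price | depts.yr | cities.dept | cities.kind | cities.yr | cities.price
Y2 | 5 | 60 | ops | green | 60 | 40
Y2 | 5 | 60 | fin | gold | 60 | 30
X2 | 60 | 60 | ops | green | 60 | 40
X2 | 60 | 60 | fin | gold | 60 | 30
Y1 | 60 | 2 | mkt | gold | 2 | 5
Y1 | 60 | 2 | hr | gray | 2 | 2
After SELECT (6 rows):
depts.code
Y2
Y2
X2
X2
Y1
Y1

== RESULT ==
depts.code
Y2
Y2
X2
X2
Y1
Y1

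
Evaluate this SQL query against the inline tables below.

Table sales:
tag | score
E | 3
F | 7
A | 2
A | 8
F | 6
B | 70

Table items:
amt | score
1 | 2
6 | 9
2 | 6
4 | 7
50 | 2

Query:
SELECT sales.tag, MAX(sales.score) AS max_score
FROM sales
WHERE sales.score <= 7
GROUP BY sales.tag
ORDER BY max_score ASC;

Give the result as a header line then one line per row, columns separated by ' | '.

After WHERE (4 rows):
sales.tag | sales.score
E | 3
F | 7
A | 2
F | 6
After GROUP BY (3 rows):
sales.tag | max_score
E | 3
F | 7
A | 2
After ORDER BY (3 rows):
sales.tag | max_score
A | 2
E | 3
F | 7

== RESULT ==
sales.tag | max_score
A | 2
E | 3
F | 7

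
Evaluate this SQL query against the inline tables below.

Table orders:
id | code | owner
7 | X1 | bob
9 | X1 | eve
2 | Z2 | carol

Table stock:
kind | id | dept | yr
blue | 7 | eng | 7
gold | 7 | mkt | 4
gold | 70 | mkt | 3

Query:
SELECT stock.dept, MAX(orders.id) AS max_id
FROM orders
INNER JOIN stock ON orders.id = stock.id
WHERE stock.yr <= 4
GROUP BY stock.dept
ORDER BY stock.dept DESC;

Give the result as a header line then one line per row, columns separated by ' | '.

After JOIN stock (2 rows):
orders.id | orders.code | orders.owner | stock.kind | stock.id | stock.dept | stock.yr
7 | X1 | bob | blue | 7 | eng | 7
7 | X1 | bob | gold | 7 | mkt | 4
After WHERE (1 rows):
orders.id | orders.code | orders.owner | stock.kind | stock.id | stock.dept | stock.yr
7 | X1 | bob | gold | 7 | mkt | 4
After GROUP BY (1 rows):
stock.dept | max_id
mkt | 7
After ORDER BY (1 rows):
stock.dept | max_id
mkt | 7

== RESULT ==
stock.dept | max_id
mkt | 7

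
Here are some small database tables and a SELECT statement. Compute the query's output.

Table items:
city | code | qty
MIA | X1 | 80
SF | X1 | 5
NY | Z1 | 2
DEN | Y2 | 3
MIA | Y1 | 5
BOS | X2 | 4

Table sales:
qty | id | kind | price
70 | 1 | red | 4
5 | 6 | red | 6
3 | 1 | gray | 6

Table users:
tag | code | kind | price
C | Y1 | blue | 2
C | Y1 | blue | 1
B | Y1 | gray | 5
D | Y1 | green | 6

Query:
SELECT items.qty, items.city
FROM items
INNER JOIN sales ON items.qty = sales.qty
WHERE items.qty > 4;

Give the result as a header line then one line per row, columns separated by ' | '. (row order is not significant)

After JOIN sales (3 rows):
items.city | items.code | items.qty | sales.qty | sales.id | sales.kind | sales.price
SF | X1 | 5 | 5 | 6 | red | 6
DEN | Y2 | 3 | 3 | 1 | gray | 6
MIA | Y1 | 5 | 5 | 6 | red | 6
After WHERE (2 rows):
items.city | items.code | items.qty | sales.qty | sales.id | sales.kind | sales.price
SF | X1 | 5 | 5 | 6 | red | 6
MIA | Y1 | 5 | 5 | 6 | red | 6
After SELECT (2 rows):
items.qty | items.city
5 | SF
5 | MIA

== RESULT ==
items.qty | items.city
5 | SF
5 | MIA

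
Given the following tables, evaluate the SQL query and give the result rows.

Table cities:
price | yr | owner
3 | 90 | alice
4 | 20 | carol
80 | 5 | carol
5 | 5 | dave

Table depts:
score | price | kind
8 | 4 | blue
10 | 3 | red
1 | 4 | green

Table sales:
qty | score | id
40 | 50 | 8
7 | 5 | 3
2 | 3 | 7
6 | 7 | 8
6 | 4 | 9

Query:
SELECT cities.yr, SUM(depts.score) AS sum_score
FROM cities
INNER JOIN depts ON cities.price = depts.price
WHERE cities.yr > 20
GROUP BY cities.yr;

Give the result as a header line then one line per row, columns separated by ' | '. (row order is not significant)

== RESULT ==
cities.yr | sum_score
90 | 10

Derivation:
After JOIN depts (3 rows):
cities.price | cities.yr | cities.owner | depts.score | depts.price | depts.kind
3 | 90 | alice | 10 | 3 | red
4 | 20 | carol | 8 | 4 | blue
4 | 20 | carol | 1 | 4 | green
After WHERE (1 rows):
cities.price | cities.yr | cities.owner | depts.score | depts.price | depts.kind
3 | 90 | alice | 10 | 3 | red
After GROUP BY (1 rows):
cities.yr | sum_score
90 | 10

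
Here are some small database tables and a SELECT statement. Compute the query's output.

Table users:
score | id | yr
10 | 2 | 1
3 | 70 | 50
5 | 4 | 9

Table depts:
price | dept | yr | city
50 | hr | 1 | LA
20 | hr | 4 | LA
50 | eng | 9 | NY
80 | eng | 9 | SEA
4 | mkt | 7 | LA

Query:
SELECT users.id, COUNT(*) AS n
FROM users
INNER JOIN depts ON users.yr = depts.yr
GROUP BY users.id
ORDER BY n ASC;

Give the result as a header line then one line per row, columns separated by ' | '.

== RESULT ==
users.id | n
2 | 1
4 | 2

Derivation:
After JOIN depts (3 rows):
users.score | users.id | users.yr | depts.price | depts.dept | depts.yr | depts.city
10 | 2 | 1 | 50 | hr | 1 | LA
5 | 4 | 9 | 50 | eng | 9 | NY
5 | 4 | 9 | 80 | eng | 9 | SEA
After GROUP BY (2 rows):
users.id | n
2 | 1
4 | 2
After ORDER BY (2 rows):
users.id | n
2 | 1
4 | 2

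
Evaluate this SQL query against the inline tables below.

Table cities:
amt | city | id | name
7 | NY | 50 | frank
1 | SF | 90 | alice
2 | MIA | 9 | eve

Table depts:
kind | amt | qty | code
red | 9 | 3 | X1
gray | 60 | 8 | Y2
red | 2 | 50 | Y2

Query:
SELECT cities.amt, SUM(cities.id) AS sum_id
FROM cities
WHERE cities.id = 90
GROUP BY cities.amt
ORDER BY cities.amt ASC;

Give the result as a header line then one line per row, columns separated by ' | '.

== RESULT ==
cities.amt | sum_id
1 | 90

Derivation:
After WHERE (1 rows):
cities.amt | cities.city | cities.id | cities.name
1 | SF | 90 | alice
After GROUP BY (1 rows):
cities.amt | sum_id
1 | 90
After ORDER BY (1 rows):
cities.amt | sum_id
1 | 90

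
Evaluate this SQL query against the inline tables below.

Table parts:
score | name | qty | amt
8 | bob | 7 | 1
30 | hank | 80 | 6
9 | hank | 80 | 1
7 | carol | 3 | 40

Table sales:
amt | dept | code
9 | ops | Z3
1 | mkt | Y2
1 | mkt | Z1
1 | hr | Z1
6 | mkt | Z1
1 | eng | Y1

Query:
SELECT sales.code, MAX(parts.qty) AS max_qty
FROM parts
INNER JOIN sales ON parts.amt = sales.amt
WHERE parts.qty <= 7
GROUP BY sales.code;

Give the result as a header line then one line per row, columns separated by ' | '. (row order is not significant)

== RESULT ==
sales.code | max_qty
Y2 | 7
Z1 | 7
Y1 | 7

Derivation:
After JOIN sales (9 rows):
parts.score | parts.name | parts.qty | parts.amt | sales.amt | sales.dept | sales.code
8 | bob | 7 | 1 | 1 | mkt | Y2
8 | bob | 7 | 1 | 1 | mkt | Z1
8 | bob | 7 | 1 | 1 | hr | Z1
8 | bob | 7 | 1 | 1 | eng | Y1
30 | hank | 80 | 6 | 6 | mkt | Z1
9 | hank | 80 | 1 | 1 | mkt | Y2
9 | hank | 80 | 1 | 1 | mkt | Z1
9 | hank | 80 | 1 | 1 | hr | Z1
9 | hank | 80 | 1 | 1 | eng | Y1
After WHERE (4 rows):
parts.score | parts.name | parts.qty | parts.amt | sales.amt | sales.dept | sales.code
8 | bob | 7 | 1 | 1 | mkt | Y2
8 | bob | 7 | 1 | 1 | mkt | Z1
8 | bob | 7 | 1 | 1 | hr | Z1
8 | bob | 7 | 1 | 1 | eng | Y1
After GROUP BY (3 rows):
sales.code | max_qty
Y2 | 7
Z1 | 7
Y1 | 7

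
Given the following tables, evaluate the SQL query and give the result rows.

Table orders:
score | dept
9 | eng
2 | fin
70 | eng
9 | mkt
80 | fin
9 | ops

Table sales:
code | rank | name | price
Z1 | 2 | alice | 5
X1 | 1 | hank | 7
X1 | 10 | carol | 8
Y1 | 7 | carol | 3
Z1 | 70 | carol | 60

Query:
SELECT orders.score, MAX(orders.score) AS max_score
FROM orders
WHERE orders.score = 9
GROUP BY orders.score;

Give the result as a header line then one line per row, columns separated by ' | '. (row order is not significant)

After WHERE (3 rows):
orders.score | orders.dept
9 | eng
9 | mkt
9 | ops
After GROUP BY (1 rows):
orders.score | max_score
9 | 9

== RESULT ==
orders.score | max_score
9 | 9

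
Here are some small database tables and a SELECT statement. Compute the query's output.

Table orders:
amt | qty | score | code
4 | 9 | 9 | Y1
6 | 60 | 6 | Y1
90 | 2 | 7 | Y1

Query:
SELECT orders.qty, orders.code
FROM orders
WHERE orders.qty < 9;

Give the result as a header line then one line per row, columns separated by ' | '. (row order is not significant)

After WHERE (1 rows):
orders.amt | orders.qty | orders.score | orders.code
90 | 2 | 7 | Y1
After SELECT (1 rows):
orders.qty | orders.code
2 | Y1

== RESULT ==
orders.qty | orders.code
2 | Y1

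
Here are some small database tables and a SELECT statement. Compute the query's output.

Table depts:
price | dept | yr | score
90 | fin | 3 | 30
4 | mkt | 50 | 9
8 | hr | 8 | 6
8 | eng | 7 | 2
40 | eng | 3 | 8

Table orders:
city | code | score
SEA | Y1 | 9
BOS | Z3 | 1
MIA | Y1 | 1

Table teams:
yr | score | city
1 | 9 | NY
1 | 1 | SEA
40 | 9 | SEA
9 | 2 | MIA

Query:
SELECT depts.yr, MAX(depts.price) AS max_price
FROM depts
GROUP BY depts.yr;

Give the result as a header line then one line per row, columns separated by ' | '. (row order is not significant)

== RESULT ==
depts.yr | max_price
3 | 90
50 | 4
8 | 8
7 | 8

Derivation:
After GROUP BY (4 rows):
depts.yr | max_price
3 | 90
50 | 4
8 | 8
7 | 8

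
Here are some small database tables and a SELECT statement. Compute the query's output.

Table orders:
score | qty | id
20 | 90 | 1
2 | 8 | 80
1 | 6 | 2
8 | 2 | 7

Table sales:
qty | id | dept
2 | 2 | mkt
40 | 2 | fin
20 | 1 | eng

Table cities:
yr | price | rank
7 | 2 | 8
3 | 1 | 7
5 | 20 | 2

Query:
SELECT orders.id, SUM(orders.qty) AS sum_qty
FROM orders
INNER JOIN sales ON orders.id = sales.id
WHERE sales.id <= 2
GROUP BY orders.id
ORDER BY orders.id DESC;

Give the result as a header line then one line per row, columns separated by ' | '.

After JOIN sales (3 rows):
orders.score | orders.qty | orders.id | sales.qty | sales.id | sales.dept
20 | 90 | 1 | 20 | 1 | eng
1 | 6 | 2 | 2 | 2 | mkt
1 | 6 | 2 | 40 | 2 | fin
After WHERE (3 rows):
orders.score | orders.qty | orders.id | sales.qty | sales.id | sales.dept
20 | 90 | 1 | 20 | 1 | eng
1 | 6 | 2 | 2 | 2 | mkt
1 | 6 | 2 | 40 | 2 | fin
After GROUP BY (2 rows):
orders.id | sum_qty
1 | 90
2 | 12
After ORDER BY (2 rows):
orders.id | sum_qty
2 | 12
1 | 90

== RESULT ==
orders.id | sum_qty
2 | 12
1 | 90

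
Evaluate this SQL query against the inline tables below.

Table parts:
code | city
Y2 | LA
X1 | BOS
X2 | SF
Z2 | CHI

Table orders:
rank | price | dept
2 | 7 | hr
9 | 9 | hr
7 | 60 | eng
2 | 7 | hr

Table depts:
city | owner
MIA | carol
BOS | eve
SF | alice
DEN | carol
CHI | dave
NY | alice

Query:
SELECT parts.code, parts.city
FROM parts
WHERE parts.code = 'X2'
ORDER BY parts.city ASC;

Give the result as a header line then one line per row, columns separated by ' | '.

== RESULT ==
parts.code | parts.city
X2 | SF

Derivation:
After WHERE (1 rows):
parts.code | parts.city
X2 | SF
After SELECT (1 rows):
parts.code | parts.city
X2 | SF
After ORDER BY (1 rows):
parts.code | parts.city
X2 | SF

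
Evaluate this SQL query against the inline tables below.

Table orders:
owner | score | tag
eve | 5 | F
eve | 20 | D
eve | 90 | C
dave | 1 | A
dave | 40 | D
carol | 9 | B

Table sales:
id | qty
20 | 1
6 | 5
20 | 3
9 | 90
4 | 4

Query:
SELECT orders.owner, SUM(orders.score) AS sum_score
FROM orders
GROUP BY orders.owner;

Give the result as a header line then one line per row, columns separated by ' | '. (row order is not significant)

== RESULT ==
orders.owner | sum_score
eve | 115
dave | 41
carol | 9

Derivation:
After GROUP BY (3 rows):
orders.owner | sum_score
eve | 115
dave | 41
carol | 9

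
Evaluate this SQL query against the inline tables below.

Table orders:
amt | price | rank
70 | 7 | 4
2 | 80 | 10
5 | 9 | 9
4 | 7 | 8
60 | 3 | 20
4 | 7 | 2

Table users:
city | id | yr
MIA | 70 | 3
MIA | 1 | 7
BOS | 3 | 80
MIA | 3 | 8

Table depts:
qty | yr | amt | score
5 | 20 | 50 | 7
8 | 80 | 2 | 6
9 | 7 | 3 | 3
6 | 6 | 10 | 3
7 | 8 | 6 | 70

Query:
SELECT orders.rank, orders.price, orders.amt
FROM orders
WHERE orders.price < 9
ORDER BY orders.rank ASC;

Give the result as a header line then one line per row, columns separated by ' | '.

== RESULT ==
orders.rank | orders.price | orders.amt
2 | 7 | 4
4 | 7 | 70
8 | 7 | 4
20 | 3 | 60

Derivation:
After WHERE (4 rows):
orders.amt | orders.price | orders.rank
70 | 7 | 4
4 | 7 | 8
60 | 3 | 20
4 | 7 | 2
After SELECT (4 rows):
orders.rank | orders.price | orders.amt
4 | 7 | 70
8 | 7 | 4
20 | 3 | 60
2 | 7 | 4
After ORDER BY (4 rows):
orders.rank | orders.price | orders.amt
2 | 7 | 4
4 | 7 | 70
8 | 7 | 4
20 | 3 | 60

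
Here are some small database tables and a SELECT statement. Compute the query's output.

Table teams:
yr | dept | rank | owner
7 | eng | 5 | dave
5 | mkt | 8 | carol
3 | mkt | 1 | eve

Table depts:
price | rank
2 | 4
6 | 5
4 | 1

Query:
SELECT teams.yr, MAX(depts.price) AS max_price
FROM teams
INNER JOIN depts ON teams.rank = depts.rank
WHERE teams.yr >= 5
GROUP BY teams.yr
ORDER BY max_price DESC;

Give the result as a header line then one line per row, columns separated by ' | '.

After JOIN depts (2 rows):
teams.yr | teams.dept | teams.rank | teams.owner | depts.price | depts.rank
7 | eng | 5 | dave | 6 | 5
3 | mkt | 1 | eve | 4 | 1
After WHERE (1 rows):
teams.yr | teams.dept | teams.rank | teams.owner | depts.price | depts.rank
7 | eng | 5 | dave | 6 | 5
After GROUP BY (1 rows):
teams.yr | max_price
7 | 6
After ORDER BY (1 rows):
teams.yr | max_price
7 | 6

== RESULT ==
teams.yr | max_price
7 | 6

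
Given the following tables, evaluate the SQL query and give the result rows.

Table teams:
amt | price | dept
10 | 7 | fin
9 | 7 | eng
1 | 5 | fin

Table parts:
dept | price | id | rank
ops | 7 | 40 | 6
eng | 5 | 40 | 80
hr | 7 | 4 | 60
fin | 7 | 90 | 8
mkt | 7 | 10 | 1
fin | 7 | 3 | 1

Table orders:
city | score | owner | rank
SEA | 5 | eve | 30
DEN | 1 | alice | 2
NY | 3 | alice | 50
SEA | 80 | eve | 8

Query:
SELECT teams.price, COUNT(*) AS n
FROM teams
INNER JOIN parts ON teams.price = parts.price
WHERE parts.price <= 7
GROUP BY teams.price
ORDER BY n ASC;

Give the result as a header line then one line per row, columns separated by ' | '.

After JOIN parts (11 rows):
teams.amt | teams.price | teams.dept | parts.dept | parts.price | parts.id | parts.rank
10 | 7 | fin | ops | 7 | 40 | 6
10 | 7 | fin | hr | 7 | 4 | 60
10 | 7 | fin | fin | 7 | 90 | 8
10 | 7 | fin | mkt | 7 | 10 | 1
10 | 7 | fin | fin | 7 | 3 | 1
9 | 7 | eng | ops | 7 | 40 | 6
9 | 7 | eng | hr | 7 | 4 | 60
9 | 7 | eng | fin | 7 | 90 | 8
9 | 7 | eng | mkt | 7 | 10 | 1
9 | 7 | eng | fin | 7 | 3 | 1
1 | 5 | fin | eng | 5 | 40 | 80
After WHERE (11 rows):
teams.amt | teams.price | teams.dept | parts.dept | parts.price | parts.id | parts.rank
10 | 7 | fin | ops | 7 | 40 | 6
10 | 7 | fin | hr | 7 | 4 | 60
10 | 7 | fin | fin | 7 | 90 | 8
10 | 7 | fin | mkt | 7 | 10 | 1
10 | 7 | fin | fin | 7 | 3 | 1
9 | 7 | eng | ops | 7 | 40 | 6
9 | 7 | eng | hr | 7 | 4 | 60
9 | 7 | eng | fin | 7 | 90 | 8
9 | 7 | eng | mkt | 7 | 10 | 1
9 | 7 | eng | fin | 7 | 3 | 1
1 | 5 | fin | eng | 5 | 40 | 80
After GROUP BY (2 rows):
teams.price | n
7 | 10
5 | 1
After ORDER BY (2 rows):
teams.price | n
5 | 1
7 | 10

== RESULT ==
teams.price | n
5 | 1
7 | 10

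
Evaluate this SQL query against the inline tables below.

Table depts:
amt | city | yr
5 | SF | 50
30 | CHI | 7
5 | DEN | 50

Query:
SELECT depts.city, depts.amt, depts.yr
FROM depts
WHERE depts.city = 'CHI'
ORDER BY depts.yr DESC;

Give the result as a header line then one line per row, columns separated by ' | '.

== RESULT ==
depts.city | depts.amt | depts.yr
CHI | 30 | 7

Derivation:
After WHERE (1 rows):
depts.amt | depts.city | depts.yr
30 | CHI | 7
After SELECT (1 rows):
depts.city | depts.amt | depts.yr
CHI | 30 | 7
After ORDER BY (1 rows):
depts.city | depts.amt | depts.yr
CHI | 30 | 7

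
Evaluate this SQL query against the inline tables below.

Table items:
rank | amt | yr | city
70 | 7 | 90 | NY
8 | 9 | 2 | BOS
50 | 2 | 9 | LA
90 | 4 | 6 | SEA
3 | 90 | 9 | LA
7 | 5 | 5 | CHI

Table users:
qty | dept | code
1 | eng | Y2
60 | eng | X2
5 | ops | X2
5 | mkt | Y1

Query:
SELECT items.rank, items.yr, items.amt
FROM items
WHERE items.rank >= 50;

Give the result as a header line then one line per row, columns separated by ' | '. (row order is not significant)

== RESULT ==
items.rank | items.yr | items.amt
70 | 90 | 7
50 | 9 | 2
90 | 6 | 4

Derivation:
After WHERE (3 rows):
items.rank | items.amt | items.yr | items.city
70 | 7 | 90 | NY
50 | 2 | 9 | LA
90 | 4 | 6 | SEA
After SELECT (3 rows):
items.rank | items.yr | items.amt
70 | 90 | 7
50 | 9 | 2
90 | 6 | 4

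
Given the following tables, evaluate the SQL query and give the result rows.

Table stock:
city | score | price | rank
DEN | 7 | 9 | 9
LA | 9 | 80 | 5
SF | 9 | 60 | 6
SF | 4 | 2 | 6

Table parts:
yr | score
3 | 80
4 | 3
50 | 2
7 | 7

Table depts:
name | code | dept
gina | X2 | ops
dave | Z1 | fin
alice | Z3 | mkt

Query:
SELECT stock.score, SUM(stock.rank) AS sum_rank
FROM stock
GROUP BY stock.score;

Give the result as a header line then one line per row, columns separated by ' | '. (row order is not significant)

After GROUP BY (3 rows):
stock.score | sum_rank
7 | 9
9 | 11
4 | 6

== RESULT ==
stock.score | sum_rank
7 | 9
9 | 11
4 | 6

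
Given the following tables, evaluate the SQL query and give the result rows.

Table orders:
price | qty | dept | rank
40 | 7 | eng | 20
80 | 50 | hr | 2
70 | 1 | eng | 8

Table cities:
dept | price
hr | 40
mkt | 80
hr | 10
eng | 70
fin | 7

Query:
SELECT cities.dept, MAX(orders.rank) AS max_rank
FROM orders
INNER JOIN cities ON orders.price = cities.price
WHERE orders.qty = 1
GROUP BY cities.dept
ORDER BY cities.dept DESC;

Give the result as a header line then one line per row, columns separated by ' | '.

== RESULT ==
cities.dept | max_rank
eng | 8

Derivation:
After JOIN cities (3 rows):
orders.price | orders.qty | orders.dept | orders.rank | cities.dept | cities.price
40 | 7 | eng | 20 | hr | 40
80 | 50 | hr | 2 | mkt | 80
70 | 1 | eng | 8 | eng | 70
After WHERE (1 rows):
orders.price | orders.qty | orders.dept | orders.rank | cities.dept | cities.price
70 | 1 | eng | 8 | eng | 70
After GROUP BY (1 rows):
cities.dept | max_rank
eng | 8
After ORDER BY (1 rows):
cities.dept | max_rank
eng | 8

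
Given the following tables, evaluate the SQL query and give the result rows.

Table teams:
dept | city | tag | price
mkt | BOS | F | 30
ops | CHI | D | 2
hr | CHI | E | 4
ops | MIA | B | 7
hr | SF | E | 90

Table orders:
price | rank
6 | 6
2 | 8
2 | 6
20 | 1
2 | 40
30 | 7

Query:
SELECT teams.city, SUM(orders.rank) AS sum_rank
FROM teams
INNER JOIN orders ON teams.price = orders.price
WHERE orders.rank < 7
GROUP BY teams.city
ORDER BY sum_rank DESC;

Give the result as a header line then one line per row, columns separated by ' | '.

After JOIN orders (4 rows):
teams.dept | teams.city | teams.tag | teams.price | orders.price | orders.rank
mkt | BOS | F | 30 | 30 | 7
ops | CHI | D | 2 | 2 | 8
ops | CHI | D | 2 | 2 | 6
ops | CHI | D | 2 | 2 | 40
After WHERE (1 rows):
teams.dept | teams.city | teams.tag | teams.price | orders.price | orders.rank
ops | CHI | D | 2 | 2 | 6
After GROUP BY (1 rows):
teams.city | sum_rank
CHI | 6
After ORDER BY (1 rows):
teams.city | sum_rank
CHI | 6

== RESULT ==
teams.city | sum_rank
CHI | 6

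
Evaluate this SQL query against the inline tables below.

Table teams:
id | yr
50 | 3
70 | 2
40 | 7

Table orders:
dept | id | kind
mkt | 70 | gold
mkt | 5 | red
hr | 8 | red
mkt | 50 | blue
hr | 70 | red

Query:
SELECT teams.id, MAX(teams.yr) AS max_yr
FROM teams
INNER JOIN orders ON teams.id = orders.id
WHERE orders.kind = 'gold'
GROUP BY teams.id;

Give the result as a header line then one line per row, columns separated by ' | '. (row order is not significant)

== RESULT ==
teams.id | max_yr
70 | 2

Derivation:
After JOIN orders (3 rows):
teams.id | teams.yr | orders.dept | orders.id | orders.kind
50 | 3 | mkt | 50 | blue
70 | 2 | mkt | 70 | gold
70 | 2 | hr | 70 | red
After WHERE (1 rows):
teams.id | teams.yr | orders.dept | orders.id | orders.kind
70 | 2 | mkt | 70 | gold
After GROUP BY (1 rows):
teams.id | max_yr
70 | 2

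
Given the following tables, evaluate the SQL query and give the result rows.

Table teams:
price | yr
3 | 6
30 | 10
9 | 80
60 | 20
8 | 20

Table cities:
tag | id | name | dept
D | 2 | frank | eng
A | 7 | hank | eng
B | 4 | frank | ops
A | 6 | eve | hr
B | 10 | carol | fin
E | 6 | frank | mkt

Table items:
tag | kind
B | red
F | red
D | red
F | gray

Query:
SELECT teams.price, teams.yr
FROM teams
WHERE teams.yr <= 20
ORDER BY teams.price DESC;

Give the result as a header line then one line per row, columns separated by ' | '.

== RESULT ==
teams.price | teams.yr
60 | 20
30 | 10
8 | 20
3 | 6

Derivation:
After WHERE (4 rows):
teams.price | teams.yr
3 | 6
30 | 10
60 | 20
8 | 20
After SELECT (4 rows):
teams.price | teams.yr
3 | 6
30 | 10
60 | 20
8 | 20
After ORDER BY (4 rows):
teams.price | teams.yr
60 | 20
30 | 10
8 | 20
3 | 6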